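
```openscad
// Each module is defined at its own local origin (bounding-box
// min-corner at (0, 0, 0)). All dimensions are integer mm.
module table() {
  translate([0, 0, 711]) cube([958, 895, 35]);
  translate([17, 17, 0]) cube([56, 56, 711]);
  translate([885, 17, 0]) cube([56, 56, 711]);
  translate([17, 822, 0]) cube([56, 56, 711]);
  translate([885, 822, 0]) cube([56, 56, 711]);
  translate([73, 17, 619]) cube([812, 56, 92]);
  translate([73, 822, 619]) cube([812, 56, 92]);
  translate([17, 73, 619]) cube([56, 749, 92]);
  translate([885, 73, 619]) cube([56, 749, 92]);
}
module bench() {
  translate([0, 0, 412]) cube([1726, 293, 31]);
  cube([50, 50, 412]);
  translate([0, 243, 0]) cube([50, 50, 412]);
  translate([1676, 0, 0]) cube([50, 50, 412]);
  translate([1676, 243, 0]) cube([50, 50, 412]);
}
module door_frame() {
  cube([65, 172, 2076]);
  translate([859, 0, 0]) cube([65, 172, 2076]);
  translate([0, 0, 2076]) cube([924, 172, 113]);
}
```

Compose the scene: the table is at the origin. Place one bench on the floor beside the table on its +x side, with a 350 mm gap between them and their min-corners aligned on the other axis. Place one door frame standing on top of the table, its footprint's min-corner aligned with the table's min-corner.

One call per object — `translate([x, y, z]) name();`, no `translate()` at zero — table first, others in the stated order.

table();
translate([1308, 0, 0]) bench();
translate([0, 0, 746]) door_frame();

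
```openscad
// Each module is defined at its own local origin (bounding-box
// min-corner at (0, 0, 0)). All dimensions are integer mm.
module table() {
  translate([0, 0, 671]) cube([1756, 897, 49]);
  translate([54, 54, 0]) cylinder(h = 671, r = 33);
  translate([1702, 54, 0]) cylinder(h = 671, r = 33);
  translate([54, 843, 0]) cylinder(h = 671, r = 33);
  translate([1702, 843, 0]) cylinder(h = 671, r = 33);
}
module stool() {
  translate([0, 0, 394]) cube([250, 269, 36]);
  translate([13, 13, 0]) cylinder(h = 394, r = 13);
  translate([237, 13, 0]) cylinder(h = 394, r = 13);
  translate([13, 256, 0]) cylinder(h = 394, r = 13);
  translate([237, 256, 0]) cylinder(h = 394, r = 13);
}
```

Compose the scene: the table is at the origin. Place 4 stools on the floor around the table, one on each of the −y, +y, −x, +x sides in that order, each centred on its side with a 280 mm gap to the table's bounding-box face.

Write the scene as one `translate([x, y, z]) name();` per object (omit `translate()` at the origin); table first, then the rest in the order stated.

table();
translate([753, -549, 0]) stool();
translate([753, 1177, 0]) stool();
translate([-530, 314, 0]) stool();
translate([2036, 314, 0]) stool();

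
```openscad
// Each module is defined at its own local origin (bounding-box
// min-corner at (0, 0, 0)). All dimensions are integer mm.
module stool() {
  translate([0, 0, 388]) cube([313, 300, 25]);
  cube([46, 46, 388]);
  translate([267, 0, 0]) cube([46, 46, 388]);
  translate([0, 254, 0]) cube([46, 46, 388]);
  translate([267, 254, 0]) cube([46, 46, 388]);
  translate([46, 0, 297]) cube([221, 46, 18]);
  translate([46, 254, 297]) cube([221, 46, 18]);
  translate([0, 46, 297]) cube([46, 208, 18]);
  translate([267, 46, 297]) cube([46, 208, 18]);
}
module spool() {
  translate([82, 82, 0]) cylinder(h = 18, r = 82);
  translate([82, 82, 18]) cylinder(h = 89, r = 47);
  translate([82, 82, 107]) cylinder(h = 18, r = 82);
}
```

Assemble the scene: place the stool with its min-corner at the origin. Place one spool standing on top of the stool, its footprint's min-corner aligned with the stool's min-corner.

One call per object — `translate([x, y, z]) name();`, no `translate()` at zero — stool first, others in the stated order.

stool();
translate([0, 0, 413]) spool();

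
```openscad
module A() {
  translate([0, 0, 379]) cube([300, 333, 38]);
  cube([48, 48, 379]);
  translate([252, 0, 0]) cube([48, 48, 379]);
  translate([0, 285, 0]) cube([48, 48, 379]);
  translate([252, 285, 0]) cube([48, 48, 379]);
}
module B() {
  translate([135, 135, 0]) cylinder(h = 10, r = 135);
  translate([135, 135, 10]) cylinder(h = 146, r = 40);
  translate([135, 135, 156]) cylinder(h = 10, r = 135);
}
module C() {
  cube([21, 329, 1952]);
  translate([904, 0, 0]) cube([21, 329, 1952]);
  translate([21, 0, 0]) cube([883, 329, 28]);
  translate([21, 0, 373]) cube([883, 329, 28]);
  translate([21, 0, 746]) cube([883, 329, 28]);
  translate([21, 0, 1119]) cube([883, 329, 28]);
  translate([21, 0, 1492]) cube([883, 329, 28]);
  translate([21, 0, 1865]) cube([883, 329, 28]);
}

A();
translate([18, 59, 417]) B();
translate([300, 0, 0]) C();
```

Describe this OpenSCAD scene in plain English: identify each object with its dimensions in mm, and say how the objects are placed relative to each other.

A is a simple wooden stool: a rectangular seat 300 mm (x) by 333 mm (y), 38 mm thick, top face at z = 417 mm, on four square legs, each 48×48 mm in cross-section. The legs rest on z = 0, each flush with a corner of the seat.

B is a spool: two coaxial disc flanges of radius 135 mm and thickness 10 mm, joined by a core cylinder of radius 40 mm and height 146 mm. The lower flange rests on z = 0 and the three cylinders share a vertical axis.

C is an open bookshelf. Two side panels, each 21 mm thick, 329 mm deep and 1952 mm tall, stand 925 mm apart (outside-to-outside). Between them sit 6 shelves, each 28 mm thick and 329 mm deep, spanning the full gap between the sides. The bottom shelf rests on the floor (its underside at z = 0) and the clear gap between one shelf's top and the next shelf's underside is 345 mm.

The spool is on top of the stool. The bookshelf is against the stool's +x side, with their −y faces flush.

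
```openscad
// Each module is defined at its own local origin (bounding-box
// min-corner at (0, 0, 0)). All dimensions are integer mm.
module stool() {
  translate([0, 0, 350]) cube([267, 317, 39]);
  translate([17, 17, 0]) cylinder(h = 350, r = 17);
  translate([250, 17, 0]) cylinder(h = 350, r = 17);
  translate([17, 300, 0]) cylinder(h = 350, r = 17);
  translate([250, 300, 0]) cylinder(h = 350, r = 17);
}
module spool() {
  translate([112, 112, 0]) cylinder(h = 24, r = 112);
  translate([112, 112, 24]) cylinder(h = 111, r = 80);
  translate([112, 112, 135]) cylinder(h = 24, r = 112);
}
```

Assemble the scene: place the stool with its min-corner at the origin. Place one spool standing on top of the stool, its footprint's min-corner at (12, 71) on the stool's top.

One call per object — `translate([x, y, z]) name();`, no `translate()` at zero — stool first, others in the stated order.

stool();
translate([12, 71, 389]) spool();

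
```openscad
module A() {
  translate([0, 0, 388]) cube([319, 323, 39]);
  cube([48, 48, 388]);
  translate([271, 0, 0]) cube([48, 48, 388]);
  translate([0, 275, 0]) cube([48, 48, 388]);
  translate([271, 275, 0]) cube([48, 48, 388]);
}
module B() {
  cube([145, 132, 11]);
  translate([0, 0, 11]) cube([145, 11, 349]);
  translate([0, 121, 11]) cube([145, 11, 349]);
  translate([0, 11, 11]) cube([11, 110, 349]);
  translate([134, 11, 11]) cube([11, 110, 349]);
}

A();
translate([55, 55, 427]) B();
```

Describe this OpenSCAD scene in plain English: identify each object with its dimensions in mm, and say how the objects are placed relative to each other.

A is a four-legged stool. The seat is a 319×323×39 mm slab whose top surface is at z = 427 mm; four square legs, each 48×48 mm in cross-section, run from the floor (z = 0) to the underside of the seat, each flush with a corner of the seat.

B is an open-topped rectangular box: outside dimensions 145×132×360 mm, with a uniform wall and base thickness of 11 mm. The base is a full 145×132 slab on the floor; four walls sit on top of the base. The front and back walls (the −y and +y sides) span the full width; the two side walls fit between them.

The open box is on top of the stool.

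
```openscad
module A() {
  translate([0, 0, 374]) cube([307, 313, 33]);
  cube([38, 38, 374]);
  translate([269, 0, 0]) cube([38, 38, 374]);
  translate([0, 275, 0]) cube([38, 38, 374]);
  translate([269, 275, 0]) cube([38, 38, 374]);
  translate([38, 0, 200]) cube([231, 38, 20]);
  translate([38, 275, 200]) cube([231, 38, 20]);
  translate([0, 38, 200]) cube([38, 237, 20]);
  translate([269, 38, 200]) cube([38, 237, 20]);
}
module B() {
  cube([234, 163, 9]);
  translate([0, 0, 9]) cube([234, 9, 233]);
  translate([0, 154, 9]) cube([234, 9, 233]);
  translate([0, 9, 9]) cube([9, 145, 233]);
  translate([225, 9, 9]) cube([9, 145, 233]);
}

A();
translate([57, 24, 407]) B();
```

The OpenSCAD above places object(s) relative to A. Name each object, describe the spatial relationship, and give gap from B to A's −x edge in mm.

The open box's min-x is at 57; the stool's min-x is 0; gap = 57 mm.

A is a stool. B is an open box. The open box is on top of the stool. The gap from the open box to the stool's −x edge is 57 mm.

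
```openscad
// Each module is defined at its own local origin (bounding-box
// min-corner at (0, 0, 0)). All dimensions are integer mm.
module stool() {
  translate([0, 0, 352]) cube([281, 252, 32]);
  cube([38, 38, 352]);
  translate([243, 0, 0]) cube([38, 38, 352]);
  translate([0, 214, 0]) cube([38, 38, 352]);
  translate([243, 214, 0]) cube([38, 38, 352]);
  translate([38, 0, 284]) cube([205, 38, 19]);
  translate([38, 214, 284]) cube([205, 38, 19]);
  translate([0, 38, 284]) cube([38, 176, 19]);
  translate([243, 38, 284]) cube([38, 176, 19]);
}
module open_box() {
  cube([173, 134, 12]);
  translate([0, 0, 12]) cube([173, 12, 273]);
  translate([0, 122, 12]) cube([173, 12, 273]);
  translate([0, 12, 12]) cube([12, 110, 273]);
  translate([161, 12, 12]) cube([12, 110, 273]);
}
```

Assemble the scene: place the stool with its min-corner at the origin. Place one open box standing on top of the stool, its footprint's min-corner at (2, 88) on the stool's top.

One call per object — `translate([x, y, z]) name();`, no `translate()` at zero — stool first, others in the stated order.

stool();
translate([2, 88, 384]) open_box();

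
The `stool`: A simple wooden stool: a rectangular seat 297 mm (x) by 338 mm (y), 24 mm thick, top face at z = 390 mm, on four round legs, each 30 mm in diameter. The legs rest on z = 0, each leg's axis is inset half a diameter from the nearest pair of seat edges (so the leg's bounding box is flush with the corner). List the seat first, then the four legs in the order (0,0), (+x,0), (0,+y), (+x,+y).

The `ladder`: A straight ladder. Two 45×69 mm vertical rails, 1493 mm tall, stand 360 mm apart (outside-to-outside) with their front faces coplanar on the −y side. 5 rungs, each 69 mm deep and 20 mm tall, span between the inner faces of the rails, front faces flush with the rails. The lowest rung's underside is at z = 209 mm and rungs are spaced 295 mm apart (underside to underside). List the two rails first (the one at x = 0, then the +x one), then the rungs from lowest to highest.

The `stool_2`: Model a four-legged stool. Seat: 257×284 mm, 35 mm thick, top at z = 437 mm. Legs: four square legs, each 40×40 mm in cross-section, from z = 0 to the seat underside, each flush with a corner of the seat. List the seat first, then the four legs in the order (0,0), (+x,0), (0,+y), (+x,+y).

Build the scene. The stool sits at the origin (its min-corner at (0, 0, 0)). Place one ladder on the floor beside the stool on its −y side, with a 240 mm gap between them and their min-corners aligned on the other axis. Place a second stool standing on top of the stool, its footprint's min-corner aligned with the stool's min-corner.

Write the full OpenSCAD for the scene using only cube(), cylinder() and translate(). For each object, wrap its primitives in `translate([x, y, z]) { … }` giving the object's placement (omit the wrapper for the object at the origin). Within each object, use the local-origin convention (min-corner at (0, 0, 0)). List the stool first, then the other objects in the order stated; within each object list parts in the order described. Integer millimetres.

translate([0, 0, 366]) cube([297, 338, 24]);
translate([15, 15, 0]) cylinder(h = 366, r = 15);
translate([282, 15, 0]) cylinder(h = 366, r = 15);
translate([15, 323, 0]) cylinder(h = 366, r = 15);
translate([282, 323, 0]) cylinder(h = 366, r = 15);
translate([0, -309, 0]) {
  cube([45, 69, 1493]);
  translate([315, 0, 0]) cube([45, 69, 1493]);
  translate([45, 0, 209]) cube([270, 69, 20]);
  translate([45, 0, 504]) cube([270, 69, 20]);
  translate([45, 0, 799]) cube([270, 69, 20]);
  translate([45, 0, 1094]) cube([270, 69, 20]);
  translate([45, 0, 1389]) cube([270, 69, 20]);
}
translate([0, 0, 390]) {
  translate([0, 0, 402]) cube([257, 284, 35]);
  cube([40, 40, 402]);
  translate([217, 0, 0]) cube([40, 40, 402]);
  translate([0, 244, 0]) cube([40, 40, 402]);
  translate([217, 244, 0]) cube([40, 40, 402]);
}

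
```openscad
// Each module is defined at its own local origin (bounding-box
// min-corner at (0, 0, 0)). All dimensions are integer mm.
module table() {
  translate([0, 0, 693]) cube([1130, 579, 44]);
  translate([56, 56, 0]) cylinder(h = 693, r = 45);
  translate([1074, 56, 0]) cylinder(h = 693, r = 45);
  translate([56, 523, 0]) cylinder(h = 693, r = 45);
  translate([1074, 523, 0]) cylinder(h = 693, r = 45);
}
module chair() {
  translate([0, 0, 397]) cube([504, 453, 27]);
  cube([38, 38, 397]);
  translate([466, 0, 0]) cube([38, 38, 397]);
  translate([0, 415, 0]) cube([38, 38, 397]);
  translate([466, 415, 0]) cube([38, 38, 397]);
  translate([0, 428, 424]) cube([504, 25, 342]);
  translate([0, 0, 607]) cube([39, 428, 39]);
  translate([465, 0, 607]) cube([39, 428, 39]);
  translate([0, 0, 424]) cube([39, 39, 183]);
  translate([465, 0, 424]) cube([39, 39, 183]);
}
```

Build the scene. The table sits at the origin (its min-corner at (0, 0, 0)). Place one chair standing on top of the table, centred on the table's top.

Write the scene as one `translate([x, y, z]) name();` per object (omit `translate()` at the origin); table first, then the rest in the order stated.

table();
translate([313, 63, 737]) chair();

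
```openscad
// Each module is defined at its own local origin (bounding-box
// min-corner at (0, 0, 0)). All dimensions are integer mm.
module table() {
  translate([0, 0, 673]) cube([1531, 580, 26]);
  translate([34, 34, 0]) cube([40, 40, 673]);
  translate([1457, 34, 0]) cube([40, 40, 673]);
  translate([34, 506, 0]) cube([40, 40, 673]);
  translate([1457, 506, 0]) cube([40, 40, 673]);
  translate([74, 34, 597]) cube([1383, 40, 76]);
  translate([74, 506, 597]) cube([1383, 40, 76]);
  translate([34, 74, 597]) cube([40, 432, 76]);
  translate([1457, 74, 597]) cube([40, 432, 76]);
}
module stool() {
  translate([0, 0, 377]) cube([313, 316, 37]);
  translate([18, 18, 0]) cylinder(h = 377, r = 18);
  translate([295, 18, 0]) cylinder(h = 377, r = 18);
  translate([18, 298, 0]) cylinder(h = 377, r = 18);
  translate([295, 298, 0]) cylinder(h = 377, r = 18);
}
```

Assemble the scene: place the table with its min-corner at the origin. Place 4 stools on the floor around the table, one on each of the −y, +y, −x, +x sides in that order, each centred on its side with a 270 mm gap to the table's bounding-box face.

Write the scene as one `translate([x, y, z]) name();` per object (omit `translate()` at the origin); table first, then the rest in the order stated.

table();
translate([609, -586, 0]) stool();
translate([609, 850, 0]) stool();
translate([-583, 132, 0]) stool();
translate([1801, 132, 0]) stool();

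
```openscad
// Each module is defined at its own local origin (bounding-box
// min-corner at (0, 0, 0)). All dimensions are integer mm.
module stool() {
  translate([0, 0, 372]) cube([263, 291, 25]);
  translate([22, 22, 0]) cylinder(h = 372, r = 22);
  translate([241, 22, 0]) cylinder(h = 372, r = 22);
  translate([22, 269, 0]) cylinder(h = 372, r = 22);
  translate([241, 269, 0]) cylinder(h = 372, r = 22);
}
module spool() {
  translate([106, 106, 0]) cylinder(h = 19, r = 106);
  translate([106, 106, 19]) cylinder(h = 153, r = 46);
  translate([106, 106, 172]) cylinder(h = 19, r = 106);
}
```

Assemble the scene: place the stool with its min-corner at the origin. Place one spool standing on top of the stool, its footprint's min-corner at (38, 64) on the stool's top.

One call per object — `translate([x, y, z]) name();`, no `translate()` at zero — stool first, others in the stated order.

stool();
translate([38, 64, 397]) spool();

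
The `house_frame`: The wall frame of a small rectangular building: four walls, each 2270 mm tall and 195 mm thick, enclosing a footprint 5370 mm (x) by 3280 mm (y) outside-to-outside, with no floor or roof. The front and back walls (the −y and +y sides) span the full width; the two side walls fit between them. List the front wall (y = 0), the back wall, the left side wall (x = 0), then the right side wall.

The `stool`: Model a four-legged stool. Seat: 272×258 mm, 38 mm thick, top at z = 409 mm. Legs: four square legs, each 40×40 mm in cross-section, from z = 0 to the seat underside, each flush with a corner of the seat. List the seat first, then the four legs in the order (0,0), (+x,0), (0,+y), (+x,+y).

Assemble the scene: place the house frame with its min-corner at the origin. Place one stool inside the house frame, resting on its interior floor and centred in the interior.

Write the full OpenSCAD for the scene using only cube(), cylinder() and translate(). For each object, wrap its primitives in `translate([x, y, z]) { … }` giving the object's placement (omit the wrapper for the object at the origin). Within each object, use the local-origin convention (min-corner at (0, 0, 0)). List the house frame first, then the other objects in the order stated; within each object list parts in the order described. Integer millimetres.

cube([5370, 195, 2270]);
translate([0, 3085, 0]) cube([5370, 195, 2270]);
translate([0, 195, 0]) cube([195, 2890, 2270]);
translate([5175, 195, 0]) cube([195, 2890, 2270]);
translate([2549, 1511, 0]) {
  translate([0, 0, 371]) cube([272, 258, 38]);
  cube([40, 40, 371]);
  translate([232, 0, 0]) cube([40, 40, 371]);
  translate([0, 218, 0]) cube([40, 40, 371]);
  translate([232, 218, 0]) cube([40, 40, 371]);
}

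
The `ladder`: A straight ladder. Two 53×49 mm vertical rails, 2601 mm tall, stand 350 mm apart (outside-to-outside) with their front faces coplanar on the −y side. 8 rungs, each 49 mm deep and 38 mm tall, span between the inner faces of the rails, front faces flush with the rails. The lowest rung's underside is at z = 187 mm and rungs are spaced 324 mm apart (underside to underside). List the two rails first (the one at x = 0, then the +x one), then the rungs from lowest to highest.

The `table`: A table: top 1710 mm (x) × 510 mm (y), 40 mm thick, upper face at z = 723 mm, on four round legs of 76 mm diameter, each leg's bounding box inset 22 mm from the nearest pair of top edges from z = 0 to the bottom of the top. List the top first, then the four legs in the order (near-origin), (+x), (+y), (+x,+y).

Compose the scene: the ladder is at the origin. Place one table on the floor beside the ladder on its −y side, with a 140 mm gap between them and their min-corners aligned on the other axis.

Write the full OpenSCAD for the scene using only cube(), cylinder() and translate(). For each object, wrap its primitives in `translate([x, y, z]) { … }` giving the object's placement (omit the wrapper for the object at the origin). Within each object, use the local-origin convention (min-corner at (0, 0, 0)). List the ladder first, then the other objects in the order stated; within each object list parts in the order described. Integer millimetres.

cube([53, 49, 2601]);
translate([297, 0, 0]) cube([53, 49, 2601]);
translate([53, 0, 187]) cube([244, 49, 38]);
translate([53, 0, 511]) cube([244, 49, 38]);
translate([53, 0, 835]) cube([244, 49, 38]);
translate([53, 0, 1159]) cube([244, 49, 38]);
translate([53, 0, 1483]) cube([244, 49, 38]);
translate([53, 0, 1807]) cube([244, 49, 38]);
translate([53, 0, 2131]) cube([244, 49, 38]);
translate([53, 0, 2455]) cube([244, 49, 38]);
translate([0, -650, 0]) {
  translate([0, 0, 683]) cube([1710, 510, 40]);
  translate([60, 60, 0]) cylinder(h = 683, r = 38);
  translate([1650, 60, 0]) cylinder(h = 683, r = 38);
  translate([60, 450, 0]) cylinder(h = 683, r = 38);
  translate([1650, 450, 0]) cylinder(h = 683, r = 38);
}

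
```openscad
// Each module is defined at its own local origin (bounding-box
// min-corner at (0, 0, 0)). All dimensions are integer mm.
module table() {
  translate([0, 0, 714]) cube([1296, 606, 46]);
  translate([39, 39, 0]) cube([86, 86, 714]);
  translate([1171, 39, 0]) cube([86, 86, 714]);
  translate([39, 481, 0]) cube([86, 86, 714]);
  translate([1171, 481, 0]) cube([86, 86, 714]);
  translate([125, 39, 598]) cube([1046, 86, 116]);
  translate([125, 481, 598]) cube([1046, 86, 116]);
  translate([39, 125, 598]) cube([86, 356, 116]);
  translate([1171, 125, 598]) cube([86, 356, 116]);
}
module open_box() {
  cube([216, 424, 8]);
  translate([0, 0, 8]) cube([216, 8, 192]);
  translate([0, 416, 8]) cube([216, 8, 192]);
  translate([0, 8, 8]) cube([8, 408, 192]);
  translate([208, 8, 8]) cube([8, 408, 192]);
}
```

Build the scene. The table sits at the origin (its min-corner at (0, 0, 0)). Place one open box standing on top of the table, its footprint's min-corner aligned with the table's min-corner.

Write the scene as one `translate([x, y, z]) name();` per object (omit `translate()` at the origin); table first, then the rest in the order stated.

table();
translate([0, 0, 760]) open_box();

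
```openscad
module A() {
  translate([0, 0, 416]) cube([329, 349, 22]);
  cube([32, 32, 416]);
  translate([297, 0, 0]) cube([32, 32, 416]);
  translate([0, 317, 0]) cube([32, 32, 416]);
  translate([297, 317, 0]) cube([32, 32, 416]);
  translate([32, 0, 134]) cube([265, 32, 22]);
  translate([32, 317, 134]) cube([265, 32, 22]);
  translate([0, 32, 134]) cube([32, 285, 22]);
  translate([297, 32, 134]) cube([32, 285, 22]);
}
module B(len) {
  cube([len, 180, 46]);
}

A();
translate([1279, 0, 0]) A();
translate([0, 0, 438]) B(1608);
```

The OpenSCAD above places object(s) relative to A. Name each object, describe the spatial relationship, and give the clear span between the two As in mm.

A is a stool. B is a beam. A beam spans the tops of two stools. The clear span between the two stools is 950 mm.

Second stool starts at x = 1279; first ends at x = 329; clear span = 1279 − 329 = 950 mm.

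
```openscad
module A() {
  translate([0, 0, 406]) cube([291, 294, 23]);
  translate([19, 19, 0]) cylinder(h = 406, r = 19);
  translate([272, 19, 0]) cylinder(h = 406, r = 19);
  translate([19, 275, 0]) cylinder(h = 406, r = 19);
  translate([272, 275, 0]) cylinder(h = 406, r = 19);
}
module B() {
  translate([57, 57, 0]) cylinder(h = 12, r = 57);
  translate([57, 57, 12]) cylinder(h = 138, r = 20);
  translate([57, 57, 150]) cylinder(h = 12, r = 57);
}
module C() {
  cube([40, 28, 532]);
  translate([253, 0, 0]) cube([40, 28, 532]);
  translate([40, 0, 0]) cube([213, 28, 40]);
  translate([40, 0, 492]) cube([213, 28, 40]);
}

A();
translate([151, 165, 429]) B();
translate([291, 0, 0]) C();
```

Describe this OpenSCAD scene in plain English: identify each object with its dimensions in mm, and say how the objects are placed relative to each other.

A is a four-legged stool. The seat is 291×294 mm, 23 mm thick, top at z = 429 mm. It stands on four round legs, each 38 mm in diameter, from z = 0 to the seat underside, each leg's axis is inset half a diameter from the nearest pair of seat edges (so the leg's bounding box is flush with the corner).

B is a spool: two coaxial disc flanges of radius 57 mm and thickness 12 mm, joined by a core cylinder of radius 20 mm and height 138 mm. The lower flange rests on z = 0 and the three cylinders share a vertical axis.

C is a rectangular picture frame lying in the x–z plane (depth along y). The opening is 213 mm wide (x) by 452 mm tall (z), surrounded by a border 40 mm wide on all four sides. The frame is 28 mm deep and is made of two full-height vertical stiles with two horizontal rails fitted between them.

The spool is on top of the stool. The picture frame is against the stool's +x side, with their −y faces flush.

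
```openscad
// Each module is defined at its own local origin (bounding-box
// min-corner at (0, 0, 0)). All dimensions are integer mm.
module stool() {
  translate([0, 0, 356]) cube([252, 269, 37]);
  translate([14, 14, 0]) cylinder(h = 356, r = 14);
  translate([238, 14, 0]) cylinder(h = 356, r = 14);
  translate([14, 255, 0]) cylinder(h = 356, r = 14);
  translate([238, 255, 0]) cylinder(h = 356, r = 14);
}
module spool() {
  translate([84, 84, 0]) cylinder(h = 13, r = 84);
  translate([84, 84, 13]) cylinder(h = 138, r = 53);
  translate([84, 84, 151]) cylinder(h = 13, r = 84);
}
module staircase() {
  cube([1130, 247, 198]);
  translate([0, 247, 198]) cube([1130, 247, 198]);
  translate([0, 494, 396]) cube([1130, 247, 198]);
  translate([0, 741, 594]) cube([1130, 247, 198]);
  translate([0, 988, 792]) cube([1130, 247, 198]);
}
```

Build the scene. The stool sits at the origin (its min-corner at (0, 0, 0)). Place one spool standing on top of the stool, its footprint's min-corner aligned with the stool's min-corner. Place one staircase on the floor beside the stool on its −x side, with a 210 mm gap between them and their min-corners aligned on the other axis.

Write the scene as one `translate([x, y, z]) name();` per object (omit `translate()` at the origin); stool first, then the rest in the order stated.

stool();
translate([0, 0, 393]) spool();
translate([-1340, 0, 0]) staircase();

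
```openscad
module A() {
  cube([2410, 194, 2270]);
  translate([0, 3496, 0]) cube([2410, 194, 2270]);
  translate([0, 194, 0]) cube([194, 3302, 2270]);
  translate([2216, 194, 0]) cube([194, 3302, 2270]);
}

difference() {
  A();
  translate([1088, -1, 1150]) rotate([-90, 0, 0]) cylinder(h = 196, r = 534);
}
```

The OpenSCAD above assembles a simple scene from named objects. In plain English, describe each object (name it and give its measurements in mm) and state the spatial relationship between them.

A is the wall frame of a small rectangular building: four walls, each 2270 mm tall and 194 mm thick, enclosing a footprint 2410 mm (x) by 3690 mm (y) outside-to-outside, with no floor or roof. The front and back walls (the −y and +y sides) span the full width; the two side walls fit between them.

The house frame has a circular hole of radius 534 mm through its front wall, centred at (x = 1088, z = 1150).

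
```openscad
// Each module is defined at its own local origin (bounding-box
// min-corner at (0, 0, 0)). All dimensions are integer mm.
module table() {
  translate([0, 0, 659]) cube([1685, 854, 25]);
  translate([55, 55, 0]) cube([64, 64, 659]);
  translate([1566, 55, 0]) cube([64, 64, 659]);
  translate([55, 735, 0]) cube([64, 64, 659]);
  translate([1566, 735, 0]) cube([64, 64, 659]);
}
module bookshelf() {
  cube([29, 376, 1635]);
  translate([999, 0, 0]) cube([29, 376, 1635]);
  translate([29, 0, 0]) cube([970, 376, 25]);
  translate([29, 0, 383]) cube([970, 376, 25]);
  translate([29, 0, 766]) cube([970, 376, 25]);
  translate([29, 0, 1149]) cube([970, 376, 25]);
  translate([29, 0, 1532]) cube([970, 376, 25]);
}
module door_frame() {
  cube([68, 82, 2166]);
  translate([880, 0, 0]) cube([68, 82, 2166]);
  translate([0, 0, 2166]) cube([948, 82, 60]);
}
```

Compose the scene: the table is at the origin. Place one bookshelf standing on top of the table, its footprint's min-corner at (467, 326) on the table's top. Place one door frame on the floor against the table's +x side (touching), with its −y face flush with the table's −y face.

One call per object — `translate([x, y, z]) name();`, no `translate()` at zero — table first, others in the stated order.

table();
translate([467, 326, 684]) bookshelf();
translate([1685, 0, 0]) door_frame();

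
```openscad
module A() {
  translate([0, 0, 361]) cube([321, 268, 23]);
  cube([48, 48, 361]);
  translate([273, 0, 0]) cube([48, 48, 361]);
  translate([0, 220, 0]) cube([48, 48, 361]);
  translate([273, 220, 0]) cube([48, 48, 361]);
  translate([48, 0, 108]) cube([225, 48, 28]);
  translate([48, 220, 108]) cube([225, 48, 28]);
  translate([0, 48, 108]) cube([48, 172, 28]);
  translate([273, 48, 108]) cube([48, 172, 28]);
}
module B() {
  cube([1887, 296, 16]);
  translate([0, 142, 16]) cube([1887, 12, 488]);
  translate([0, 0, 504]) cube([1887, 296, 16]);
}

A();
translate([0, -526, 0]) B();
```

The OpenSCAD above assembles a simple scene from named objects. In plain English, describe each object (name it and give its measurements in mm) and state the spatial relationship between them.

A is a four-legged stool. The seat is a 321×268×23 mm slab whose top surface is at z = 384 mm; four square legs, each 48×48 mm in cross-section, run from the floor (z = 0) to the underside of the seat, each flush with a corner of the seat. Four stretchers, 48 mm wide and 28 mm tall, connect adjacent legs with their undersides at z = 108 mm, each running between the inner faces of the legs it joins and aligned with the legs' outer faces on the other axis.

B is an I-beam lying along x, 1887 mm long. Overall section height 520 mm. Two flanges 296 mm wide (y) and 16 mm thick, one on the floor and one at the top; a web 12 mm thick runs between them, centred on the flange width.

The I-beam is on the floor beside the stool on its −y side.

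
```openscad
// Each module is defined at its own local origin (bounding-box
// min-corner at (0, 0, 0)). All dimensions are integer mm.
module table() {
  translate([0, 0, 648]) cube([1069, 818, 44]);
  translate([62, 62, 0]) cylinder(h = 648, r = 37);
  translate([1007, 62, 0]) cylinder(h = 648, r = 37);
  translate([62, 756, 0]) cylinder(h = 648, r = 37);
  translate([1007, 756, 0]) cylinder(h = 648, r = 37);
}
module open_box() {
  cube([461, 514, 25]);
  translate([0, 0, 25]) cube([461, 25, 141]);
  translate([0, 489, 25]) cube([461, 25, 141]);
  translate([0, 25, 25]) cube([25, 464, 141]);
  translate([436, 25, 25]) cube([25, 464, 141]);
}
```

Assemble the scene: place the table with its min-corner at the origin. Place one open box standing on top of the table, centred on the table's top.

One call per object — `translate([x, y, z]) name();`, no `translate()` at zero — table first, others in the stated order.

table();
translate([304, 152, 692]) open_box();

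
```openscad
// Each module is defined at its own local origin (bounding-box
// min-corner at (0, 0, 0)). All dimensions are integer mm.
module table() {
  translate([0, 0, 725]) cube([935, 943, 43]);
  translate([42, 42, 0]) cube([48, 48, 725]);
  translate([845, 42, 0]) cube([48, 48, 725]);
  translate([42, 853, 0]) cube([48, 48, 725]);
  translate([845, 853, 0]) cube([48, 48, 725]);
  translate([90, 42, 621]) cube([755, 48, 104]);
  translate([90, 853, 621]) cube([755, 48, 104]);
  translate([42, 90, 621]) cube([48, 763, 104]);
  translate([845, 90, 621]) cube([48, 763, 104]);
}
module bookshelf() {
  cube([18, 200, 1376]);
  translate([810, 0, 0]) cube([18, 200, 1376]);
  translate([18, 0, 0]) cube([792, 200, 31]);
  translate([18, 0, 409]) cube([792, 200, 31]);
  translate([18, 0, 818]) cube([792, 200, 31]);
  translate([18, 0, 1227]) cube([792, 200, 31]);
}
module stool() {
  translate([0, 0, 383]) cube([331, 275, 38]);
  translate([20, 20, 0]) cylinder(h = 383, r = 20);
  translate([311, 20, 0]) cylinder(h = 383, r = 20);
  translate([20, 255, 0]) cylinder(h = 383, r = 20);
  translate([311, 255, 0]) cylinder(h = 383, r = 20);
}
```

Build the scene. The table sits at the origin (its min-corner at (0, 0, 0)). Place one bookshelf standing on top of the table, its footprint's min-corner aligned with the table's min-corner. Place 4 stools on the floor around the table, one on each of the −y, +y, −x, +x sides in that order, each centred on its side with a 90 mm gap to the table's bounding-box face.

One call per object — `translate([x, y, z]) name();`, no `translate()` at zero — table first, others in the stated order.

table();
translate([0, 0, 768]) bookshelf();
translate([302, -365, 0]) stool();
translate([302, 1033, 0]) stool();
translate([-421, 334, 0]) stool();
translate([1025, 334, 0]) stool();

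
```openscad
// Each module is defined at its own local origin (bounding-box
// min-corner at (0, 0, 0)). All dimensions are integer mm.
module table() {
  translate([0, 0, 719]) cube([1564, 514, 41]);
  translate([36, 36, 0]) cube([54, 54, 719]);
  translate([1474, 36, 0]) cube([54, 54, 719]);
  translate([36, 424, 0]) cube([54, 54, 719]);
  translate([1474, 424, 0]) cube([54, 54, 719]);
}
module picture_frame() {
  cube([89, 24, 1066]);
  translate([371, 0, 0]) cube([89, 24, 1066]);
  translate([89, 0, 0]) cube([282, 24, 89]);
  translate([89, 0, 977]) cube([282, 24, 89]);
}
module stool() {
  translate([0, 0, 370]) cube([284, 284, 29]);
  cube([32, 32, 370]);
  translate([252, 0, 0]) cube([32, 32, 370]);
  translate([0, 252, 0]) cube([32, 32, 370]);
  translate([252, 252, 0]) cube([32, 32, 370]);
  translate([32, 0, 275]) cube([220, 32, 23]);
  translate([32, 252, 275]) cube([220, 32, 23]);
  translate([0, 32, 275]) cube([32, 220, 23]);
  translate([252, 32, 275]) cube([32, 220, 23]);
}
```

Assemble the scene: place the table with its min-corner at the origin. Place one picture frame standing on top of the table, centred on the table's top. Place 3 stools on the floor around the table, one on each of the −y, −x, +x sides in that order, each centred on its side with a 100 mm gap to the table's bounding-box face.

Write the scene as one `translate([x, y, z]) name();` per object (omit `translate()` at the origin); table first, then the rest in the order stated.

table();
translate([552, 245, 760]) picture_frame();
translate([640, -384, 0]) stool();
translate([-384, 115, 0]) stool();
translate([1664, 115, 0]) stool();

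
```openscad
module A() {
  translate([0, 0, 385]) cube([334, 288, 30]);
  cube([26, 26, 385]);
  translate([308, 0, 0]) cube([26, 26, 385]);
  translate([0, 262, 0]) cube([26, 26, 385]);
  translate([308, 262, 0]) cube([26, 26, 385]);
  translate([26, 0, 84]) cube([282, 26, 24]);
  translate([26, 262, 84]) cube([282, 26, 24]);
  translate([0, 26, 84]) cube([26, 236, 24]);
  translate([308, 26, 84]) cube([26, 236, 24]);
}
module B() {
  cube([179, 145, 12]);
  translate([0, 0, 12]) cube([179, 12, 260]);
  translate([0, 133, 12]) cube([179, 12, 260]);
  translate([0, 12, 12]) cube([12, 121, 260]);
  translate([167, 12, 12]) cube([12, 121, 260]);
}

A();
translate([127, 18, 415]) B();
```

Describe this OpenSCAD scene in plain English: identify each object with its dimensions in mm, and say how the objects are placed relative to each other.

A is a four-legged stool. The seat is a 334×288×30 mm slab whose top surface is at z = 415 mm; four square legs, each 26×26 mm in cross-section, run from the floor (z = 0) to the underside of the seat, each flush with a corner of the seat. Four stretchers, 26 mm wide and 24 mm tall, connect adjacent legs with their undersides at z = 84 mm, each running between the inner faces of the legs it joins and aligned with the legs' outer faces on the other axis.

B is an open-topped rectangular box: outside dimensions 179×145×272 mm, with a uniform wall and base thickness of 12 mm. The base is a full 179×145 slab on the floor; four walls sit on top of the base. The front and back walls (the −y and +y sides) span the full width; the two side walls fit between them.

The open box is on top of the stool.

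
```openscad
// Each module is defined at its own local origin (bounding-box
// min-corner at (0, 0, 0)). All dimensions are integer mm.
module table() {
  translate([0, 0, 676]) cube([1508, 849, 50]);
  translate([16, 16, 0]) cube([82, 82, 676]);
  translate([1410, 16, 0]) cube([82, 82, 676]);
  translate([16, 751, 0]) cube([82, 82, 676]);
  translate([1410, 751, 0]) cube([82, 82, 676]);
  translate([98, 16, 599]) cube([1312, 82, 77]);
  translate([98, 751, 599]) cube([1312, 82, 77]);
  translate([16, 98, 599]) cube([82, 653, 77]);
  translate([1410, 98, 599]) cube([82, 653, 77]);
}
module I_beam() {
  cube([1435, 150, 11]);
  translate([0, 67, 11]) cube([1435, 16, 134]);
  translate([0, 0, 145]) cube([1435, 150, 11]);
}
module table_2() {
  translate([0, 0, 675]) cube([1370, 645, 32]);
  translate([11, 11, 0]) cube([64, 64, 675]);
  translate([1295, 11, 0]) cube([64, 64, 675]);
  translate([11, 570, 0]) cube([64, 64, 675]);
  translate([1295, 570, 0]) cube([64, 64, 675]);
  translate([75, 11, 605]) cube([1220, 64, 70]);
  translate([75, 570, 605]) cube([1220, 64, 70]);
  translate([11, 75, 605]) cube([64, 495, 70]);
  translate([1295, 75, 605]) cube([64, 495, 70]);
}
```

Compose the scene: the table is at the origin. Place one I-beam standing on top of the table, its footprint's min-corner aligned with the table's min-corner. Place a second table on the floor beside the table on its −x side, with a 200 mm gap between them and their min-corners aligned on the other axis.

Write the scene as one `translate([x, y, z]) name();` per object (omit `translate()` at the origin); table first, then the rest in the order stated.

table();
translate([0, 0, 726]) I_beam();
translate([-1570, 0, 0]) table_2();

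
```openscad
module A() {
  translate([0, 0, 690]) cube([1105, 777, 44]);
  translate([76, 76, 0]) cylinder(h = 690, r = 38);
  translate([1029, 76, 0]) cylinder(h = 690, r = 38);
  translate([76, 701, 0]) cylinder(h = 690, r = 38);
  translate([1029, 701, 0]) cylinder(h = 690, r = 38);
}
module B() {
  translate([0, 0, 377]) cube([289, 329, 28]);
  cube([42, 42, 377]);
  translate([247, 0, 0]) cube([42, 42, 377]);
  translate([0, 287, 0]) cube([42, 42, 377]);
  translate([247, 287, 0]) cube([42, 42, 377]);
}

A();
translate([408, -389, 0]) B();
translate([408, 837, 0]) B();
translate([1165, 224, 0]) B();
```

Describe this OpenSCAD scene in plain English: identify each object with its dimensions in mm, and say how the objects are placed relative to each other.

A is a table with a 1105×777 mm rectangular top, 44 mm thick, top surface at z = 734 mm, supported by four round legs of 76 mm diameter, each leg's bounding box inset 38 mm from the nearest pair of top edges, running from the floor.

B is a four-legged stool. The seat is a 289×329×28 mm slab whose top surface is at z = 405 mm; four square legs, each 42×42 mm in cross-section, run from the floor (z = 0) to the underside of the seat, each flush with a corner of the seat.

Three stools sit around the table at the −y, +y, +x sides.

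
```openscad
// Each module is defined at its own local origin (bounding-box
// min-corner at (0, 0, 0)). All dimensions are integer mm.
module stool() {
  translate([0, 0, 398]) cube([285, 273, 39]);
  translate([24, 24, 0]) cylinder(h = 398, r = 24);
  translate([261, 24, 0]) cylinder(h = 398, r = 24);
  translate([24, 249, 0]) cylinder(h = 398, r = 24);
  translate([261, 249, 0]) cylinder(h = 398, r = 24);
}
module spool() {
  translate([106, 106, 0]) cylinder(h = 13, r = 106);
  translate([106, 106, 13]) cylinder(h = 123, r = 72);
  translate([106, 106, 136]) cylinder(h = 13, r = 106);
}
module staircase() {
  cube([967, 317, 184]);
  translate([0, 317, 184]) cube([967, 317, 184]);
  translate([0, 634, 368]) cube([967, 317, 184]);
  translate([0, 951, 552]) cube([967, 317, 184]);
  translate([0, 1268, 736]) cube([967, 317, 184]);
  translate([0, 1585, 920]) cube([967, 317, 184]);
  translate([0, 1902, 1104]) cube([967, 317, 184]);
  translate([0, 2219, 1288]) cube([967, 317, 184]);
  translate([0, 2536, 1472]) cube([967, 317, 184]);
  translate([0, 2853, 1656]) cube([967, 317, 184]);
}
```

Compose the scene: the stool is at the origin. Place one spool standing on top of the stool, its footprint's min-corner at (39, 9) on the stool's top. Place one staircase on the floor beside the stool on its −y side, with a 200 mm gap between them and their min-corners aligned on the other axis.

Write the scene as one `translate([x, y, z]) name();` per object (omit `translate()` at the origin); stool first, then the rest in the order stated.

stool();
translate([39, 9, 437]) spool();
translate([0, -3370, 0]) staircase();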